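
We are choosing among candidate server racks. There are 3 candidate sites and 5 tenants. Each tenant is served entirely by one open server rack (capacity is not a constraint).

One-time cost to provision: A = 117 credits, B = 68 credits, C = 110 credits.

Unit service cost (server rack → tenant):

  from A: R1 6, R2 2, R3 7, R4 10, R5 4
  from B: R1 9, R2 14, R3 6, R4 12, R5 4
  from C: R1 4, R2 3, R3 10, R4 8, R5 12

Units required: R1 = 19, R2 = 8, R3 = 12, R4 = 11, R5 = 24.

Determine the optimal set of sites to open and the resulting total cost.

Open B and C; minimum total cost 534.

For any fixed open set, each tenant goes to its cheapest open site; total = fixed + service.
{B, C}: R1→C 4·19=76, R2→C 3·8=24, R3→B 6·12=72, R4→C 8·11=88, R5→B 4·24=96. Service 356; fixed 178; total 534.
{A}: service 420 + fixed 117 = 537
{A, C}: R1→C 4·19=76, R2→A 2·8=16, R3→A 7·12=84, R4→C 8·11=88, R5→A 4·24=96. Service 360; fixed 227; total 587.
{A, B, C}: R1→C 4·19=76, R2→A 2·8=16, R3→B 6·12=72, R4→C 8·11=88, R5→A 4·24=96. Service 348; fixed 295; total 643.
(All 7 nonempty subsets were checked; B and C is lowest.)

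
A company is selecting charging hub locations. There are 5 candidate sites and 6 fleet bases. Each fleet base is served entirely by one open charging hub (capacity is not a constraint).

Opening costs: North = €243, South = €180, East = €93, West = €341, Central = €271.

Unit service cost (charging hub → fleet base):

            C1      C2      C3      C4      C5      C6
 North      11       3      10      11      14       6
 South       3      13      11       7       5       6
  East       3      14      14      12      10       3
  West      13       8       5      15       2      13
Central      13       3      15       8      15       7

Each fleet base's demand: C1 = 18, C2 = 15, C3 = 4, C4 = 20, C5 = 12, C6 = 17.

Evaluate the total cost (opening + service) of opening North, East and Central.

Total cost: 1077

Each fleet base is assigned to its cheapest site among the open ones.
{North, East, Central}: C1→East 3·18=54, C2→North 3·15=45, C3→North 10·4=40, C4→Central 8·20=160, C5→East 10·12=120, C6→East 3·17=51. Service 470; fixed 607; total 1077.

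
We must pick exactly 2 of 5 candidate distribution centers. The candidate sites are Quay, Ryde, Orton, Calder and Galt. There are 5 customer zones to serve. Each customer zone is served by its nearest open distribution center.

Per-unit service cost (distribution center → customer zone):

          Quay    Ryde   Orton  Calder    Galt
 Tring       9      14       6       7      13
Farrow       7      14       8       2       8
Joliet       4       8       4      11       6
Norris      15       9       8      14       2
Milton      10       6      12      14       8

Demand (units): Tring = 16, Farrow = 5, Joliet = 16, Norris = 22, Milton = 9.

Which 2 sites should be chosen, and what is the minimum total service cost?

Choose Orton and Galt; total service cost 316.

With exactly 2 open, each customer zone uses its cheapest among the chosen.
{Orton, Galt}: Tring→Orton 6·16=96, Farrow→Orton 8·5=40, Joliet→Orton 4·16=64, Norris→Galt 2·22=44, Milton→Galt 8·9=72. Service cost 316.
{Calder, Galt}: service cost 334
{Quay, Galt}: service cost 359
Among all 10 size-2 choices, {Orton, Galt} is lowest.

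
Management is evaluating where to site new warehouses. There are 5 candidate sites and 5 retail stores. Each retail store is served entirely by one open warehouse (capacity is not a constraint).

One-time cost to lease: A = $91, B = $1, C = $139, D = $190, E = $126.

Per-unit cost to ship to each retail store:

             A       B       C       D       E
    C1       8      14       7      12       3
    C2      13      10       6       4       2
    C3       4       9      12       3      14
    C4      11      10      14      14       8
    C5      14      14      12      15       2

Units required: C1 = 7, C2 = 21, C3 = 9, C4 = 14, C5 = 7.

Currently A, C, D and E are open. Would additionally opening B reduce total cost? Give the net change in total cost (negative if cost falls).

No — net change +1 (cost rises by 1).

Current service cost with {A, C, D, E}: 216.
Adding B: each retail store re-picks its cheapest; new service cost 216, saving 0.
Extra fixed cost: 1. Net change = 1 − 0 = 1.
(Totals: 762 → 763.)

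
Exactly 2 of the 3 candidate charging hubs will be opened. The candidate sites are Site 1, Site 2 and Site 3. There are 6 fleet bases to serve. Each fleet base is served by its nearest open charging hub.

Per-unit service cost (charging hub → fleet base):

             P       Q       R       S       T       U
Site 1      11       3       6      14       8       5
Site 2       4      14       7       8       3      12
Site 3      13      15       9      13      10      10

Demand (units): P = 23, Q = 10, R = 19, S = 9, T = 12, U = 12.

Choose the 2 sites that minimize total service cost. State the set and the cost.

With exactly 2 open, each fleet base uses its cheapest among the chosen.
{Site 1, Site 2}: P→Site 2 4·23=92, Q→Site 1 3·10=30, R→Site 1 6·19=114, S→Site 2 8·9=72, T→Site 2 3·12=36, U→Site 1 5·12=60. Service cost 404.
{Site 2, Site 3}: service cost 593
{Site 1, Site 3}: service cost 670
Among all 3 size-2 choices, {Site 1, Site 2} is lowest.

Choose Site 1 and Site 2; total service cost 404.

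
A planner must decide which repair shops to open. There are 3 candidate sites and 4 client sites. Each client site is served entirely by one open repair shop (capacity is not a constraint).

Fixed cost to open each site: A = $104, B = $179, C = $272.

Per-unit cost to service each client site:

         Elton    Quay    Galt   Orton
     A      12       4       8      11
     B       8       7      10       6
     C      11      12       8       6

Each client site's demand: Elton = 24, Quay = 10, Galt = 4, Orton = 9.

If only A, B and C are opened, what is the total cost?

Each client site is assigned to its cheapest site among the open ones.
{A, B, C}: Elton→B 8·24=192, Quay→A 4·10=40, Galt→A 8·4=32, Orton→B 6·9=54. Service 318; fixed 555; total 873.

Total cost: 873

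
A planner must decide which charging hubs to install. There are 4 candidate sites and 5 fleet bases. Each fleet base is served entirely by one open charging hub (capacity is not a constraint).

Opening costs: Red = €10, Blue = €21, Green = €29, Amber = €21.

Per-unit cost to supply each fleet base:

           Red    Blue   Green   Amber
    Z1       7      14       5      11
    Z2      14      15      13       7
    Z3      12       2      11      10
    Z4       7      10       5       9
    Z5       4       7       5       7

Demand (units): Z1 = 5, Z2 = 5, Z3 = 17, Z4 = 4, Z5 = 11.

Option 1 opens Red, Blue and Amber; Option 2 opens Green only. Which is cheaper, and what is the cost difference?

Option 1: {Red, Blue, Amber}: Z1→Red 7·5=35, Z2→Amber 7·5=35, Z3→Blue 2·17=34, Z4→Red 7·4=28, Z5→Red 4·11=44. Service 176; fixed 52; total 228.
Option 2: {Green}: Z1→Green 5·5=25, Z2→Green 13·5=65, Z3→Green 11·17=187, Z4→Green 5·4=20, Z5→Green 5·11=55. Service 352; fixed 29; total 381.
Difference: |228 − 381| = 153.

Option 1 is cheaper by 153.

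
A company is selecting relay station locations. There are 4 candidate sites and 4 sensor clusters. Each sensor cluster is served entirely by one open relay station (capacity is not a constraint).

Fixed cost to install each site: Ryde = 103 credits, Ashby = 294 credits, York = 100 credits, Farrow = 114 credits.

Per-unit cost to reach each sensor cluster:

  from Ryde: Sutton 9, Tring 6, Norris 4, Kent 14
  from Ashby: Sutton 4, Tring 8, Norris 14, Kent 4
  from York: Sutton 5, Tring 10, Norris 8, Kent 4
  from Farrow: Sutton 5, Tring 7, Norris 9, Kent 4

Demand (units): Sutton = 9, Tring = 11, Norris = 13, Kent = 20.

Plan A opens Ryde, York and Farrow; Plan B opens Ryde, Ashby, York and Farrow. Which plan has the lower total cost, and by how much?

Plan A: {Ryde, York, Farrow}: Sutton→York 5·9=45, Tring→Ryde 6·11=66, Norris→Ryde 4·13=52, Kent→York 4·20=80. Service 243; fixed 317; total 560.
Plan B: {Ryde, Ashby, York, Farrow}: Sutton→Ashby 4·9=36, Tring→Ryde 6·11=66, Norris→Ryde 4·13=52, Kent→Ashby 4·20=80. Service 234; fixed 611; total 845.
Difference: |560 − 845| = 285.

Plan A is cheaper by 285.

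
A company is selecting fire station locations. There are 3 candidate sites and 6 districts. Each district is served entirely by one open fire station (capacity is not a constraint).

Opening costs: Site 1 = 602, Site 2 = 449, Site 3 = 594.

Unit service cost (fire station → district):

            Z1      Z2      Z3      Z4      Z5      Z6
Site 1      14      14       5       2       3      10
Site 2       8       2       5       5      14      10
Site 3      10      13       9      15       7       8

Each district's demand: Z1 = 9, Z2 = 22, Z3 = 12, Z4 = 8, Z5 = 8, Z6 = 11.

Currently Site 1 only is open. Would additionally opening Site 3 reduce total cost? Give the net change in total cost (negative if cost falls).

Current service cost with {Site 1}: 644.
Adding Site 3: each district re-picks its cheapest; new service cost 564, saving 80.
Extra fixed cost: 594. Net change = 594 − 80 = 514.
(Totals: 1246 → 1760.)

No — net change +514 (cost rises by 514).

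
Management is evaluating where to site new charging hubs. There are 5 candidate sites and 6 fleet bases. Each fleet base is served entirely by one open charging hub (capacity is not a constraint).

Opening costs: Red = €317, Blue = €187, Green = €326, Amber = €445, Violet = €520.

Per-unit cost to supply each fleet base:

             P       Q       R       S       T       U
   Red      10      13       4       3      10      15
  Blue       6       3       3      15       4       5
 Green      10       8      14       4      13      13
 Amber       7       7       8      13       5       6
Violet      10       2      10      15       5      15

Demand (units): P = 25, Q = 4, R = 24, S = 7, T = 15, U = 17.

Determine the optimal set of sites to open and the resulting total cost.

For any fixed open set, each fleet base goes to its cheapest open site; total = fixed + service.
{Blue}: P→Blue 6·25=150, Q→Blue 3·4=12, R→Blue 3·24=72, S→Blue 15·7=105, T→Blue 4·15=60, U→Blue 5·17=85. Service 484; fixed 187; total 671.
{Red, Blue}: service 400 + fixed 504 = 904
{Blue, Green}: service 407 + fixed 513 = 920
{Red, Blue, Green, Amber, Violet}: P→Blue 6·25=150, Q→Violet 2·4=8, R→Blue 3·24=72, S→Red 3·7=21, T→Blue 4·15=60, U→Blue 5·17=85. Service 396; fixed 1795; total 2191.
No other subset beats 671.

Open Blue only; minimum total cost 671.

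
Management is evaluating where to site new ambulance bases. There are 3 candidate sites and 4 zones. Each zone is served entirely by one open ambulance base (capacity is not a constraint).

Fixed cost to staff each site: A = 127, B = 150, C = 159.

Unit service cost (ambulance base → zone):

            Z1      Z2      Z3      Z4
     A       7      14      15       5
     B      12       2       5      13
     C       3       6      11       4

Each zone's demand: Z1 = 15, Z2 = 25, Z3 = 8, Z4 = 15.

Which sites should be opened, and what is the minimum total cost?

Open C only; minimum total cost 502.

For any fixed open set, each zone goes to its cheapest open site; total = fixed + service.
{C}: Z1→C 3·15=45, Z2→C 6·25=150, Z3→C 11·8=88, Z4→C 4·15=60. Service 343; fixed 159; total 502.
{B, C}: Z1→C 3·15=45, Z2→B 2·25=50, Z3→B 5·8=40, Z4→C 4·15=60. Service 195; fixed 309; total 504.
{A, B}: Z1→A 7·15=105, Z2→B 2·25=50, Z3→B 5·8=40, Z4→A 5·15=75. Service 270; fixed 277; total 547.
{A, B, C}: Z1→C 3·15=45, Z2→B 2·25=50, Z3→B 5·8=40, Z4→C 4·15=60. Service 195; fixed 436; total 631.
(All 7 nonempty subsets were checked; C only is lowest.)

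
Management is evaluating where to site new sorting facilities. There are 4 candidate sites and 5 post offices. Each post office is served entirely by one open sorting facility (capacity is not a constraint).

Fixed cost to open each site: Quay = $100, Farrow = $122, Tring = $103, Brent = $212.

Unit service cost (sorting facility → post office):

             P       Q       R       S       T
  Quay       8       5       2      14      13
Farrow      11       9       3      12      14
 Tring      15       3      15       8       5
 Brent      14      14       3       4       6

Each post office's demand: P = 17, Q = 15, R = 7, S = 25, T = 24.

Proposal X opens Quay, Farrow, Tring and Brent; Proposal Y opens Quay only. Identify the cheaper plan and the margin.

Proposal X is cheaper by 35.

Proposal X: {Quay, Farrow, Tring, Brent}: P→Quay 8·17=136, Q→Tring 3·15=45, R→Quay 2·7=14, S→Brent 4·25=100, T→Tring 5·24=120. Service 415; fixed 537; total 952.
Proposal Y: {Quay}: P→Quay 8·17=136, Q→Quay 5·15=75, R→Quay 2·7=14, S→Quay 14·25=350, T→Quay 13·24=312. Service 887; fixed 100; total 987.
Difference: |952 − 987| = 35.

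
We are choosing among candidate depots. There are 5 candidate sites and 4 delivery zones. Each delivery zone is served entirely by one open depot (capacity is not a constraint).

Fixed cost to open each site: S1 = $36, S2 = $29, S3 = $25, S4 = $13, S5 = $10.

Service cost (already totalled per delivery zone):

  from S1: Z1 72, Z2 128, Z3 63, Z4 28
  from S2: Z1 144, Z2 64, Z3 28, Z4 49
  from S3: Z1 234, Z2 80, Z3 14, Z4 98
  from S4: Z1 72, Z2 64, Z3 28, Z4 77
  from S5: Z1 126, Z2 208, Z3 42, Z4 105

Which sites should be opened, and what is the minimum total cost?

Open S1 and S4; minimum total cost 241.

For any fixed open set, each delivery zone goes to its cheapest open site; total = fixed + service.
{S1, S4}: Z1→S1 72, Z2→S4 64, Z3→S4 28, Z4→S1 28. Service 192; fixed 49; total 241.
{S1, S4, S5}: service 192 + fixed 59 = 251
{S1, S3, S4}: service 178 + fixed 74 = 252
{S1, S2, S3, S4, S5}: service 178 + fixed 113 = 291
No other subset beats 241.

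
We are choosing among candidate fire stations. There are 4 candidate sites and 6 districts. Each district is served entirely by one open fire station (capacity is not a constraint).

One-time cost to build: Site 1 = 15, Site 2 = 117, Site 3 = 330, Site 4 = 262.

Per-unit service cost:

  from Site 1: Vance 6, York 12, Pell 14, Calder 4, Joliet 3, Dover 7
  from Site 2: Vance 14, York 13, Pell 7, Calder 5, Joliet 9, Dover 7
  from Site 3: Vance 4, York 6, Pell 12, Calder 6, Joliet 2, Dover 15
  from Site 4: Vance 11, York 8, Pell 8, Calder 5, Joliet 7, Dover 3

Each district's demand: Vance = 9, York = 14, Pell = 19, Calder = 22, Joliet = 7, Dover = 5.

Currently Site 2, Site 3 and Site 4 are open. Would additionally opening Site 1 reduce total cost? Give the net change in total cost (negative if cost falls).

Yes — net change −7 (cost falls by 7).

Current service cost with {Site 2, Site 3, Site 4}: 392.
Adding Site 1: each district re-picks its cheapest; new service cost 370, saving 22.
Extra fixed cost: 15. Net change = 15 − 22 = -7.
(Totals: 1101 → 1094.)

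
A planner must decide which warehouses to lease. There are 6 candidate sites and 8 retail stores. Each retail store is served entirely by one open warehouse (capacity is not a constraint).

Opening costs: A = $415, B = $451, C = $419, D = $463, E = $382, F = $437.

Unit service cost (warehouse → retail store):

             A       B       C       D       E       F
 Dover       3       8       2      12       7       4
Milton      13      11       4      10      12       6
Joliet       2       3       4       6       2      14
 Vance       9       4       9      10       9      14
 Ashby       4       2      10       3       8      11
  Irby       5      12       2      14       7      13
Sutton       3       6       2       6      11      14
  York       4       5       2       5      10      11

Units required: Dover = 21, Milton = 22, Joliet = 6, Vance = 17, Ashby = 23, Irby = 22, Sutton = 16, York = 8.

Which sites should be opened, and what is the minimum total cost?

Open C only; minimum total cost 1048.

For any fixed open set, each retail store goes to its cheapest open site; total = fixed + service.
{C}: Dover→C 2·21=42, Milton→C 4·22=88, Joliet→C 4·6=24, Vance→C 9·17=153, Ashby→C 10·23=230, Irby→C 2·22=44, Sutton→C 2·16=32, York→C 2·8=16. Service 629; fixed 419; total 1048.
{A}: service 796 + fixed 415 = 1211
{B, C}: service 354 + fixed 870 = 1224
{A, B, C, D, E, F}: service 348 + fixed 2567 = 2915
No other subset beats 1048.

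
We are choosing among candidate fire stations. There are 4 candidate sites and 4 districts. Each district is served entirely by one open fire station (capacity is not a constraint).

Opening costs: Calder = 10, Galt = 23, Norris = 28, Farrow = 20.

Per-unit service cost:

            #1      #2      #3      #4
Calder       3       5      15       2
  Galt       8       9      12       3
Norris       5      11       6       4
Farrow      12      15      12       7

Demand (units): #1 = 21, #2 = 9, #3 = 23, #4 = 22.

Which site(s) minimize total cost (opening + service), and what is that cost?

Open Calder and Norris; minimum total cost 328.

For any fixed open set, each district goes to its cheapest open site; total = fixed + service.
{Calder, Norris}: #1→Calder 3·21=63, #2→Calder 5·9=45, #3→Norris 6·23=138, #4→Calder 2·22=44. Service 290; fixed 38; total 328.
{Calder, Norris, Farrow}: #1→Calder 3·21=63, #2→Calder 5·9=45, #3→Norris 6·23=138, #4→Calder 2·22=44. Service 290; fixed 58; total 348.
{Calder, Galt, Norris}: service 290 + fixed 61 = 351
{Calder, Galt, Norris, Farrow}: service 290 + fixed 81 = 371
No other subset beats 328.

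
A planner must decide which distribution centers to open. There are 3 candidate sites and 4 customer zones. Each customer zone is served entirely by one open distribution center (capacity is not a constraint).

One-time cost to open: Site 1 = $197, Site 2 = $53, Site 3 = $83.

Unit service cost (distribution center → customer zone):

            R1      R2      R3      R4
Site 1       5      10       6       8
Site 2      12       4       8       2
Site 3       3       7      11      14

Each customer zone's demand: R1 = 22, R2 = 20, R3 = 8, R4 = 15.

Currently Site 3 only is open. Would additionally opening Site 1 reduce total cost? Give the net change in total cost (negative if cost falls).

No — net change +67 (cost rises by 67).

Current service cost with {Site 3}: 504.
Adding Site 1: each customer zone re-picks its cheapest; new service cost 374, saving 130.
Extra fixed cost: 197. Net change = 197 − 130 = 67.
(Totals: 587 → 654.)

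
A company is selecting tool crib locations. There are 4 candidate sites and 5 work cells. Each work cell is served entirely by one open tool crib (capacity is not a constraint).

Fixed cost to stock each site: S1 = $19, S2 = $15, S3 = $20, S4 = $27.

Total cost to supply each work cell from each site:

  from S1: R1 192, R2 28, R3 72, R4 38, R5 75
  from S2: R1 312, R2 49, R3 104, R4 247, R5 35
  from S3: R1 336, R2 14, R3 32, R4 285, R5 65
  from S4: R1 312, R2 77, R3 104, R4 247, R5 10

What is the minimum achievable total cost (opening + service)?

Minimum total cost: 352

For any fixed open set, each work cell goes to its cheapest open site; total = fixed + service.
{S1, S3, S4}: R1→S1 192, R2→S3 14, R3→S3 32, R4→S1 38, R5→S4 10. Service 286; fixed 66; total 352.
{S1, S2, S3}: R1→S1 192, R2→S3 14, R3→S3 32, R4→S1 38, R5→S2 35. Service 311; fixed 54; total 365.
{S1, S2, S3, S4}: service 286 + fixed 81 = 367
{S2}: R1→S2 312, R2→S2 49, R3→S2 104, R4→S2 247, R5→S2 35. Service 747; fixed 15; total 762.
No other subset beats 352.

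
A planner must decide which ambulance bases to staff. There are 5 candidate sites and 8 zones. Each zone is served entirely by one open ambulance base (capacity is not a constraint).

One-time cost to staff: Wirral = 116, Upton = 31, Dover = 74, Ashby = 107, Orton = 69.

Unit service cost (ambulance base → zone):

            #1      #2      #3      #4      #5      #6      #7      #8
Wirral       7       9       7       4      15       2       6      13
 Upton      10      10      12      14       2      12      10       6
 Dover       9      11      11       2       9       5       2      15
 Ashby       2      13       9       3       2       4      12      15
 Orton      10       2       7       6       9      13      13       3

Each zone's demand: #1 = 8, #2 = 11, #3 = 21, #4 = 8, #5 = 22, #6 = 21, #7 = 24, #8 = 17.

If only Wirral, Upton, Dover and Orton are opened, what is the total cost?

Each zone is assigned to its cheapest site among the open ones.
{Wirral, Upton, Dover, Orton}: #1→Wirral 7·8=56, #2→Orton 2·11=22, #3→Wirral 7·21=147, #4→Dover 2·8=16, #5→Upton 2·22=44, #6→Wirral 2·21=42, #7→Dover 2·24=48, #8→Orton 3·17=51. Service 426; fixed 290; total 716.

Total cost: 716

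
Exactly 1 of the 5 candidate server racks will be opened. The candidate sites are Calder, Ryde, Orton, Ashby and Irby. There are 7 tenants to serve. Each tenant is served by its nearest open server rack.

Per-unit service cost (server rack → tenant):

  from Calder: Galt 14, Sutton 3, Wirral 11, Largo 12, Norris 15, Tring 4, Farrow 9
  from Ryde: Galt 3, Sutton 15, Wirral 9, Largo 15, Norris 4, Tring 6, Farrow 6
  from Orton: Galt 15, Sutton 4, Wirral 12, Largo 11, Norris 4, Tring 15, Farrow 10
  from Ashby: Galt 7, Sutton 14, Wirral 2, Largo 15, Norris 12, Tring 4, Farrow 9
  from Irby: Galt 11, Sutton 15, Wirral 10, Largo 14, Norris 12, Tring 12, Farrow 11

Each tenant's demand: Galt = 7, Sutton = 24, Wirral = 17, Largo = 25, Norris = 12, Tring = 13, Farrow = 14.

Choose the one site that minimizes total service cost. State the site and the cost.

Choose Calder only; total service cost 1015.

With exactly 1 open, each tenant uses its cheapest among the chosen.
{Calder}: Galt→Calder 14·7=98, Sutton→Calder 3·24=72, Wirral→Calder 11·17=187, Largo→Calder 12·25=300, Norris→Calder 15·12=180, Tring→Calder 4·13=52, Farrow→Calder 9·14=126. Service cost 1015.
{Orton}: service cost 1063
{Ashby}: service cost 1116
Among all 5 size-1 choices, {Calder} is lowest.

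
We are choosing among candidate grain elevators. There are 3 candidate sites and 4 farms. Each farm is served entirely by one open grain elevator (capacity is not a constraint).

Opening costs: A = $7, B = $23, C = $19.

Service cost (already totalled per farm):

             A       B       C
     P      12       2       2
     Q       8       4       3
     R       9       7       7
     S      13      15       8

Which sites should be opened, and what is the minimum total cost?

Open C only; minimum total cost 39.

For any fixed open set, each farm goes to its cheapest open site; total = fixed + service.
{C}: P→C 2, Q→C 3, R→C 7, S→C 8. Service 20; fixed 19; total 39.
{A, C}: service 20 + fixed 26 = 46
{A}: service 42 + fixed 7 = 49
{A, B, C}: P→B 2, Q→C 3, R→B 7, S→C 8. Service 20; fixed 49; total 69.
No other subset beats 39.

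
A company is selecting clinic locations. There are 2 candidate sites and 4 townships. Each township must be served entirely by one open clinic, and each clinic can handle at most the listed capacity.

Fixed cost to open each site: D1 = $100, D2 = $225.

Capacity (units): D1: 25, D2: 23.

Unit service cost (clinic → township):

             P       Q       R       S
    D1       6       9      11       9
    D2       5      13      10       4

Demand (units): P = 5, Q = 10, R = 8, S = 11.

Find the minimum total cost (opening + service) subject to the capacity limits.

Minimum total cost: 569

Open {D1, D2}: P→D1 6·5=30, Q→D1 9·10=90, R→D2 10·8=80, S→D2 4·11=44.
Loads: D1 carries 15/25, D2 carries 19/23. Service 244; fixed 325; total 569.
Next best feasible plan costs 572.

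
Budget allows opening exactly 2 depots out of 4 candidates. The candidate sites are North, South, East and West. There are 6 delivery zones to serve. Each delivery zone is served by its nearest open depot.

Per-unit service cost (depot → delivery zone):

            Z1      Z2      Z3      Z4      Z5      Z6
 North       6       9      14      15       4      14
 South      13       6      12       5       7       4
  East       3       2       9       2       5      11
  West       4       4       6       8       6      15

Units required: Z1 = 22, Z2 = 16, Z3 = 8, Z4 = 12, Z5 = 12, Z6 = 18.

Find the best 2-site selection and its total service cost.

With exactly 2 open, each delivery zone uses its cheapest among the chosen.
{South, East}: Z1→East 3·22=66, Z2→East 2·16=32, Z3→East 9·8=72, Z4→East 2·12=24, Z5→East 5·12=60, Z6→South 4·18=72. Service cost 326.
{South, West}: service cost 404
{East, West}: service cost 428
Among all 6 size-2 choices, {South, East} is lowest.

Choose South and East; total service cost 326.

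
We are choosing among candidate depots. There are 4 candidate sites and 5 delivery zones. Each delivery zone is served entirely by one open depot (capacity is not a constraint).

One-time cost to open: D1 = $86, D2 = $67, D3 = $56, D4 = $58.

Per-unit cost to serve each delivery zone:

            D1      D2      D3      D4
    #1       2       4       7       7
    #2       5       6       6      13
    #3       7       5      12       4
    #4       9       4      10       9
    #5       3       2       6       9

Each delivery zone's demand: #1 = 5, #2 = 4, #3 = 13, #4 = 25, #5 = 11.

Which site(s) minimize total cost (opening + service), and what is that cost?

Open D2 only; minimum total cost 298.

For any fixed open set, each delivery zone goes to its cheapest open site; total = fixed + service.
{D2}: #1→D2 4·5=20, #2→D2 6·4=24, #3→D2 5·13=65, #4→D2 4·25=100, #5→D2 2·11=22. Service 231; fixed 67; total 298.
{D2, D4}: service 218 + fixed 125 = 343
{D2, D3}: #1→D2 4·5=20, #2→D2 6·4=24, #3→D2 5·13=65, #4→D2 4·25=100, #5→D2 2·11=22. Service 231; fixed 123; total 354.
{D1, D2, D3, D4}: service 204 + fixed 267 = 471
No other subset beats 298.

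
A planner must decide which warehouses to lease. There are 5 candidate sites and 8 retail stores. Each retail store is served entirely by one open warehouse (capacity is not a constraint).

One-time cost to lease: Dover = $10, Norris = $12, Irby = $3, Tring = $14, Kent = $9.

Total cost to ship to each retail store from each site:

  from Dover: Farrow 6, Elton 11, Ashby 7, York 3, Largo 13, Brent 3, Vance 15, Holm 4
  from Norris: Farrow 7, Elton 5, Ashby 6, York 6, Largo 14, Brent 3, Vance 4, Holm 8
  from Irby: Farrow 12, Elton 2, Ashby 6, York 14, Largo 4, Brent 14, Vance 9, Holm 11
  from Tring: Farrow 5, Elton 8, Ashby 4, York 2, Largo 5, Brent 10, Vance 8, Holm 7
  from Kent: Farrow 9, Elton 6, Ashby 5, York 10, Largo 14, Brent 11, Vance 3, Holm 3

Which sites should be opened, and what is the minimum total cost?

For any fixed open set, each retail store goes to its cheapest open site; total = fixed + service.
{Dover, Irby}: Farrow→Dover 6, Elton→Irby 2, Ashby→Irby 6, York→Dover 3, Largo→Irby 4, Brent→Dover 3, Vance→Irby 9, Holm→Dover 4. Service 37; fixed 13; total 50.
{Dover, Irby, Kent}: service 29 + fixed 22 = 51
{Norris, Irby}: service 40 + fixed 15 = 55
{Dover, Norris, Irby, Tring, Kent}: service 26 + fixed 48 = 74
No other subset beats 50.

Open Dover and Irby; minimum total cost 50.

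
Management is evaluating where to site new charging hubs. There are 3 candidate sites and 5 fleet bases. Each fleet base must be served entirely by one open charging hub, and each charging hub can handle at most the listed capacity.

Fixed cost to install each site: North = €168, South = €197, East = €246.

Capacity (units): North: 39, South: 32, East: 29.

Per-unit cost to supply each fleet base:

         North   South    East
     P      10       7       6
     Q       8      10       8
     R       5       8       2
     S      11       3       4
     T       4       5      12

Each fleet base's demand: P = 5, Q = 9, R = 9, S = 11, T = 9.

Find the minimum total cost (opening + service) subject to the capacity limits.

Open {North, South}: P→South 7·5=35, Q→North 8·9=72, R→North 5·9=45, S→South 3·11=33, T→North 4·9=36.
Loads: North carries 27/39, South carries 16/32. Service 221; fixed 365; total 586.
Next best feasible plan costs 595.

Minimum total cost: 586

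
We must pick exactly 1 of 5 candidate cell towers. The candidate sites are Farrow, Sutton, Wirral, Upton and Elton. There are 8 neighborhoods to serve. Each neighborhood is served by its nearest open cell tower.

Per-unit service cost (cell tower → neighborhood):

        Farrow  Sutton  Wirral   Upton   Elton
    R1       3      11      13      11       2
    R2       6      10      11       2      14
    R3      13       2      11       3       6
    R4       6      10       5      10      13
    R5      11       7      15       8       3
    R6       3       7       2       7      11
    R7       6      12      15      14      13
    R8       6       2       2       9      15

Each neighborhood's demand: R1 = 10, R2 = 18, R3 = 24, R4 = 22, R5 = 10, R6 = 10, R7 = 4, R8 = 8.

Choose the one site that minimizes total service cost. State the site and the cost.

With exactly 1 open, each neighborhood uses its cheapest among the chosen.
{Upton}: R1→Upton 11·10=110, R2→Upton 2·18=36, R3→Upton 3·24=72, R4→Upton 10·22=220, R5→Upton 8·10=80, R6→Upton 7·10=70, R7→Upton 14·4=56, R8→Upton 9·8=72. Service cost 716.
{Sutton}: service cost 762
{Farrow}: service cost 794
Among all 5 size-1 choices, {Upton} is lowest.

Choose Upton only; total service cost 716.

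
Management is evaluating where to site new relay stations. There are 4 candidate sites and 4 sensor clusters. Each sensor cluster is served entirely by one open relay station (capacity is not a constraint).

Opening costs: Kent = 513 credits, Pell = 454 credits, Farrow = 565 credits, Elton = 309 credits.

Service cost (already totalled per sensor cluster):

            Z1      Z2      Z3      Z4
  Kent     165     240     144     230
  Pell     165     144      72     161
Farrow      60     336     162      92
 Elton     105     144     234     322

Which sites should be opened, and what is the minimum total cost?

For any fixed open set, each sensor cluster goes to its cheapest open site; total = fixed + service.
{Pell}: Z1→Pell 165, Z2→Pell 144, Z3→Pell 72, Z4→Pell 161. Service 542; fixed 454; total 996.
{Elton}: Z1→Elton 105, Z2→Elton 144, Z3→Elton 234, Z4→Elton 322. Service 805; fixed 309; total 1114.
{Farrow}: service 650 + fixed 565 = 1215
{Kent, Pell, Farrow, Elton}: service 368 + fixed 1841 = 2209
No other subset beats 996.

Open Pell only; minimum total cost 996.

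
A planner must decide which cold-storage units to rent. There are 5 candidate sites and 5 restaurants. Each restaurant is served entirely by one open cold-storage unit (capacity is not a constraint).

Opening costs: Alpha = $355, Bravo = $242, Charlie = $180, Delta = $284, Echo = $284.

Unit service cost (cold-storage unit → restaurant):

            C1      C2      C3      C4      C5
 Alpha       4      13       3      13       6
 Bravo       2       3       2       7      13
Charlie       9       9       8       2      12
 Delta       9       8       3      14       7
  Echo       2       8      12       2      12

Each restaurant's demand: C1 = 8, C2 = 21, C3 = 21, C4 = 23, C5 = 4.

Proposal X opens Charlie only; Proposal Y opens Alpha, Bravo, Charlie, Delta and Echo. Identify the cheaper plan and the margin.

Proposal X is cheaper by 833.

Proposal X: {Charlie}: C1→Charlie 9·8=72, C2→Charlie 9·21=189, C3→Charlie 8·21=168, C4→Charlie 2·23=46, C5→Charlie 12·4=48. Service 523; fixed 180; total 703.
Proposal Y: {Alpha, Bravo, Charlie, Delta, Echo}: C1→Bravo 2·8=16, C2→Bravo 3·21=63, C3→Bravo 2·21=42, C4→Charlie 2·23=46, C5→Alpha 6·4=24. Service 191; fixed 1345; total 1536.
Difference: |703 − 1536| = 833.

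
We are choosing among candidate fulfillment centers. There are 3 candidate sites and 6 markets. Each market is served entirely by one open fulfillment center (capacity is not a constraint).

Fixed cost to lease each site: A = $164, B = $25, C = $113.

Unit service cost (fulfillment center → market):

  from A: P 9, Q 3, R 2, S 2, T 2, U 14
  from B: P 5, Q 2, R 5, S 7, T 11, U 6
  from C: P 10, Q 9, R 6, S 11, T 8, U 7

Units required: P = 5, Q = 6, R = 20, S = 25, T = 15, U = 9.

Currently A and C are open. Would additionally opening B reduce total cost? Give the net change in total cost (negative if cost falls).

Yes — net change −10 (cost falls by 10).

Current service cost with {A, C}: 246.
Adding B: each market re-picks its cheapest; new service cost 211, saving 35.
Extra fixed cost: 25. Net change = 25 − 35 = -10.
(Totals: 523 → 513.)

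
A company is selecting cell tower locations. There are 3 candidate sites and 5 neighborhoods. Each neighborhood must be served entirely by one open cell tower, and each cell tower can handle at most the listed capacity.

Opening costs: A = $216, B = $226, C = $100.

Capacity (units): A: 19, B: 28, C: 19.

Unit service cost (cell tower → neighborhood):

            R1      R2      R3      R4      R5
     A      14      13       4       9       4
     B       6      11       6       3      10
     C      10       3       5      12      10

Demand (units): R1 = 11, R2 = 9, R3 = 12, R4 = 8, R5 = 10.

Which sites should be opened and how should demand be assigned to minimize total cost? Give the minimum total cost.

Open {A, B, C}: R1→B 6·11=66, R2→C 3·9=27, R3→A 4·12=48, R4→B 3·8=24, R5→C 10·10=100.
Loads: A carries 12/19, B carries 19/28, C carries 19/19. Service 265; fixed 542; total 807.
Next best feasible plan costs 819.

Minimum total cost: 807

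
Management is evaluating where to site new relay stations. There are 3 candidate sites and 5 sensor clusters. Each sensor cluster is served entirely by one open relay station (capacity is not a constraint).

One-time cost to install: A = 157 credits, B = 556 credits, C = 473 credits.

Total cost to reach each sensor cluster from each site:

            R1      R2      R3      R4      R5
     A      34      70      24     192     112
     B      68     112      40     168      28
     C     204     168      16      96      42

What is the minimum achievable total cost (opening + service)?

Minimum total cost: 589

For any fixed open set, each sensor cluster goes to its cheapest open site; total = fixed + service.
{A}: R1→A 34, R2→A 70, R3→A 24, R4→A 192, R5→A 112. Service 432; fixed 157; total 589.
{A, C}: R1→A 34, R2→A 70, R3→C 16, R4→C 96, R5→C 42. Service 258; fixed 630; total 888.
{B}: service 416 + fixed 556 = 972
{A, B, C}: service 244 + fixed 1186 = 1430
(All 7 nonempty subsets were checked; A only is lowest.)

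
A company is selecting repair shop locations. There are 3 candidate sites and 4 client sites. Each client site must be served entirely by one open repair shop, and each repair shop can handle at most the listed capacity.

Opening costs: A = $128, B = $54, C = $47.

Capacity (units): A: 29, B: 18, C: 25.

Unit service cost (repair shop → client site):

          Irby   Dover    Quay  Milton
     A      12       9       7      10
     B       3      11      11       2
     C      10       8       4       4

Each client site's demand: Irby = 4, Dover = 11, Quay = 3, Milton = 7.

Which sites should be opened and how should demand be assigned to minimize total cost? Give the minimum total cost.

Minimum total cost: 215

Open {C}: Irby→C 10·4=40, Dover→C 8·11=88, Quay→C 4·3=12, Milton→C 4·7=28.
Loads: C carries 25/25. Service 168; fixed 47; total 215.
Next best feasible plan costs 227.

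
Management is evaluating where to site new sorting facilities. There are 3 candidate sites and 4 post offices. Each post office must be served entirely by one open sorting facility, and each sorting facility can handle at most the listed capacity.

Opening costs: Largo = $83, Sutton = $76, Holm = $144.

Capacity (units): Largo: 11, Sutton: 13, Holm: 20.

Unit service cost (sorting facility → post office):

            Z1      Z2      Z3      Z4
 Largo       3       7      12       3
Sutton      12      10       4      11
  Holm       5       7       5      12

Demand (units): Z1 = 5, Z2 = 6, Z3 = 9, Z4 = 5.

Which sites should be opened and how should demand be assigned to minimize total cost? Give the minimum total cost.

Minimum total cost: 344

Open {Largo, Holm}: Z1→Largo 3·5=15, Z2→Holm 7·6=42, Z3→Holm 5·9=45, Z4→Largo 3·5=15.
Loads: Largo carries 10/11, Holm carries 15/20. Service 117; fixed 227; total 344.
Next best feasible plan costs 354.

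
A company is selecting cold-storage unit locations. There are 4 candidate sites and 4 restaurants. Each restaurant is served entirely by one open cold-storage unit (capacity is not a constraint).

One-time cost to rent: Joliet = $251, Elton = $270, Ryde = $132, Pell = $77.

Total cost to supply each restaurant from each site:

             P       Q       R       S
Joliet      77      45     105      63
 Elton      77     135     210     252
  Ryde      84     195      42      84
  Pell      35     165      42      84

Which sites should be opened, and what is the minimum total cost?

Open Pell only; minimum total cost 403.

For any fixed open set, each restaurant goes to its cheapest open site; total = fixed + service.
{Pell}: P→Pell 35, Q→Pell 165, R→Pell 42, S→Pell 84. Service 326; fixed 77; total 403.
{Joliet, Pell}: service 185 + fixed 328 = 513
{Ryde, Pell}: P→Pell 35, Q→Pell 165, R→Ryde 42, S→Ryde 84. Service 326; fixed 209; total 535.
{Joliet, Elton, Ryde, Pell}: service 185 + fixed 730 = 915
No other subset beats 403.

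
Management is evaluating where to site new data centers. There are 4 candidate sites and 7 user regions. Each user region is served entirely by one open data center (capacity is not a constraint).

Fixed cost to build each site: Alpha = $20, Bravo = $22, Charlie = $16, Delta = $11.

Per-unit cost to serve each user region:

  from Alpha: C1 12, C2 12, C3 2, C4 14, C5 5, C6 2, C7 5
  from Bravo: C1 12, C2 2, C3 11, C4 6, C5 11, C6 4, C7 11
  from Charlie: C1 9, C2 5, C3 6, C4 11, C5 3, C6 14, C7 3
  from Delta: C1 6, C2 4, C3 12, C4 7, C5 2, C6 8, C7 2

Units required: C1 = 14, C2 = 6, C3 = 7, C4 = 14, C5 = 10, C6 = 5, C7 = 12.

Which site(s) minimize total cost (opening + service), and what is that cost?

Open Alpha, Bravo and Delta; minimum total cost 301.

For any fixed open set, each user region goes to its cheapest open site; total = fixed + service.
{Alpha, Bravo, Delta}: C1→Delta 6·14=84, C2→Bravo 2·6=12, C3→Alpha 2·7=14, C4→Bravo 6·14=84, C5→Delta 2·10=20, C6→Alpha 2·5=10, C7→Delta 2·12=24. Service 248; fixed 53; total 301.
{Alpha, Delta}: service 274 + fixed 31 = 305
{Alpha, Bravo, Charlie, Delta}: service 248 + fixed 69 = 317
{Delta}: service 374 + fixed 11 = 385
No other subset beats 301.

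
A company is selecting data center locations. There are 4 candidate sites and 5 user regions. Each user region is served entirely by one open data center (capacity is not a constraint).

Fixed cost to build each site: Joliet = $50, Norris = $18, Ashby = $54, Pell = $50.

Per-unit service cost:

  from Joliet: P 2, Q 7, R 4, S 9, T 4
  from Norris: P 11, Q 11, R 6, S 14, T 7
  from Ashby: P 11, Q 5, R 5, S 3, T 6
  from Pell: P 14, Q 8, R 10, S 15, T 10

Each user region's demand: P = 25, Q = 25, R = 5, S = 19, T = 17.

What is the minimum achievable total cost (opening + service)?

For any fixed open set, each user region goes to its cheapest open site; total = fixed + service.
{Joliet, Ashby}: P→Joliet 2·25=50, Q→Ashby 5·25=125, R→Joliet 4·5=20, S→Ashby 3·19=57, T→Joliet 4·17=68. Service 320; fixed 104; total 424.
{Joliet, Norris, Ashby}: P→Joliet 2·25=50, Q→Ashby 5·25=125, R→Joliet 4·5=20, S→Ashby 3·19=57, T→Joliet 4·17=68. Service 320; fixed 122; total 442.
{Joliet, Ashby, Pell}: service 320 + fixed 154 = 474
{Joliet, Norris, Ashby, Pell}: service 320 + fixed 172 = 492
No other subset beats 424.

Minimum total cost: 424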